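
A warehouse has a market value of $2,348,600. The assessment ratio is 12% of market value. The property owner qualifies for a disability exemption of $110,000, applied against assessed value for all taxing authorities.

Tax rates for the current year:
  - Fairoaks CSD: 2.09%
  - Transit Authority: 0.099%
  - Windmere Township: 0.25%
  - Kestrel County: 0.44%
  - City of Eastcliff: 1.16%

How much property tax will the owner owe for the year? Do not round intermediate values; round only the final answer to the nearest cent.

Assessed value = $2,348,600 × 0.12 = $281,832
Taxable value = $281,832 − $110,000 = $171,832
Fairoaks CSD: $171,832 × 0.0209 = $3,591.2888
Transit Authority: $171,832 × 0.00099 = $170.11368
Windmere Township: $171,832 × 0.0025 = $429.58
Kestrel County: $171,832 × 0.0044 = $756.0608
City of Eastcliff: $171,832 × 0.0116 = $1,993.2512
Total = $3,591.2888 + $170.11368 + $429.58 + $756.0608 + $1,993.2512 = $6,940.29448

$6,940.29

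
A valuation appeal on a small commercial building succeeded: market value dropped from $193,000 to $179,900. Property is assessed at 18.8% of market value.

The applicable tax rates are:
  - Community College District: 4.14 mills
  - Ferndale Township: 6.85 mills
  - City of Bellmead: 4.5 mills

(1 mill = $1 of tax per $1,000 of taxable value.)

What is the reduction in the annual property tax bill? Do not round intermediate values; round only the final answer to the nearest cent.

$38.15

Old assessed value = $193,000 × 0.188 = $36,284
New assessed value = $179,900 × 0.188 = $33,821.2
Combined rate = 0.00414 + 0.00685 + 0.0045 = 0.01549
Old tax = $36,284 × 0.01549 = $562.03916
New tax = $33,821.2 × 0.01549 = $523.890388
Reduction = $562.03916 − $523.890388 = $38.148772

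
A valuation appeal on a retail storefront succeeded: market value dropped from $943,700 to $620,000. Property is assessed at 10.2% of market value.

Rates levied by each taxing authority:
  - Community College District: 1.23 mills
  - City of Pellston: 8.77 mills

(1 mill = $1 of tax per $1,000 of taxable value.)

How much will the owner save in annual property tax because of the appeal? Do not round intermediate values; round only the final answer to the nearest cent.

$330.17

Old assessed value = $943,700 × 0.102 = $96,257.4
New assessed value = $620,000 × 0.102 = $63,240
Combined rate = 0.00123 + 0.00877 = 0.01
Old tax = $96,257.4 × 0.01 = $962.574
New tax = $63,240 × 0.01 = $632.4
Reduction = $962.574 − $632.4 = $330.174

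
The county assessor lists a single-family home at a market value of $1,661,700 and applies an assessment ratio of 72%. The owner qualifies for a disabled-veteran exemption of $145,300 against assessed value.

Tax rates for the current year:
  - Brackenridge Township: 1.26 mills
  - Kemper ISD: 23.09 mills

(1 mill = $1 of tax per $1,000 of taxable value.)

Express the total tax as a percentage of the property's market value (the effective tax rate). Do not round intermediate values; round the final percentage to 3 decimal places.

1.540%

Assessed value = $1,661,700 × 0.72 = $1,196,424
Taxable value = $1,196,424 − $145,300 = $1,051,124
Brackenridge Township: $1,051,124 × 0.00126 = $1,324.41624
Kemper ISD: $1,051,124 × 0.02309 = $24,270.45316
Total tax = $25,594.8694
Effective rate = $25,594.8694 ÷ $1,661,700 = 1.540% of market value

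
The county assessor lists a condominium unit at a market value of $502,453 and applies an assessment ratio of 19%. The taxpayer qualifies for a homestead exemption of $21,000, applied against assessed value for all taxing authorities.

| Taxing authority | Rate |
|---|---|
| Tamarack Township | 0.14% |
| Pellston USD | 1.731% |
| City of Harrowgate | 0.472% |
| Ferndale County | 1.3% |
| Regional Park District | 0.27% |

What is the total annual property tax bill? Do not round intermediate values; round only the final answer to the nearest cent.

$2,913.86

Assessed value = $502,453 × 0.19 = $95,466.07
Taxable value = $95,466.07 − $21,000 = $74,466.07
Tamarack Township: $74,466.07 × 0.0014 = $104.252498
Pellston USD: $74,466.07 × 0.01731 = $1,289.0076717
City of Harrowgate: $74,466.07 × 0.00472 = $351.4798504
Ferndale County: $74,466.07 × 0.013 = $968.05891
Regional Park District: $74,466.07 × 0.0027 = $201.058389
Total = $104.252498 + $1,289.0076717 + $351.4798504 + $968.05891 + $201.058389 = $2,913.8573191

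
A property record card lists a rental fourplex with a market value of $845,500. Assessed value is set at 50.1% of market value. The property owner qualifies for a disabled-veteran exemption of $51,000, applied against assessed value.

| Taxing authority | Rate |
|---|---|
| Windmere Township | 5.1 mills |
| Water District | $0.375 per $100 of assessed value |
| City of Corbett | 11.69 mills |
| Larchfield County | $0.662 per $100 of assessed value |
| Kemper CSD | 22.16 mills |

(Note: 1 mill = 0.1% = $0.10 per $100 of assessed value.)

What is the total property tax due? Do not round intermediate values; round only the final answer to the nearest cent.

Assessed value = $845,500 × 0.501 = $423,595.5
Taxable value = $423,595.5 − $51,000 = $372,595.5
Windmere Township: $372,595.5 × 0.0051 = $1,900.23705
Water District: $372,595.5 × 0.00375 = $1,397.233125
City of Corbett: $372,595.5 × 0.01169 = $4,355.641395
Larchfield County: $372,595.5 × 0.00662 = $2,466.58221
Kemper CSD: $372,595.5 × 0.02216 = $8,256.71628
Total = $18,376.41006

$18,376.41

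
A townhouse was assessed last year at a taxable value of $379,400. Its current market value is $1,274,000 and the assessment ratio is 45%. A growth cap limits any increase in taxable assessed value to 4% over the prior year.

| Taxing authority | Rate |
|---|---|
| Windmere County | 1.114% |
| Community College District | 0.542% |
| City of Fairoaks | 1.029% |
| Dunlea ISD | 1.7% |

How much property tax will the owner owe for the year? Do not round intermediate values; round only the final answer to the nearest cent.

$17,302.16

Uncapped assessed value = $1,274,000 × 0.45 = $573,300
Cap limit = $379,400 × 1.04 = $394,576
Taxable assessed value = min($573,300, $394,576) = $394,576 (cap binds)
Windmere County: $394,576 × 0.01114 = $4,395.57664
Community College District: $394,576 × 0.00542 = $2,138.60192
City of Fairoaks: $394,576 × 0.01029 = $4,060.18704
Dunlea ISD: $394,576 × 0.017 = $6,707.792
Total = $17,302.1576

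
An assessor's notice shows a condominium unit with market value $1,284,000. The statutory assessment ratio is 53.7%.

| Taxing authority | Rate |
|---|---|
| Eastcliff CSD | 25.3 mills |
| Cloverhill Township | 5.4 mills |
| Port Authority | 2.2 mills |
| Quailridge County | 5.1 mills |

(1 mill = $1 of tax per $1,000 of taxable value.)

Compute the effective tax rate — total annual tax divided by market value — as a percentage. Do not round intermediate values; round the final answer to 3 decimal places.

Assessed value = $1,284,000 × 0.537 = $689,508
Eastcliff CSD: $689,508 × 0.0253 = $17,444.5524
Cloverhill Township: $689,508 × 0.0054 = $3,723.3432
Port Authority: $689,508 × 0.0022 = $1,516.9176
Quailridge County: $689,508 × 0.0051 = $3,516.4908
Total tax = $26,201.304
Effective rate = $26,201.304 ÷ $1,284,000 = 2.041% of market value

2.041%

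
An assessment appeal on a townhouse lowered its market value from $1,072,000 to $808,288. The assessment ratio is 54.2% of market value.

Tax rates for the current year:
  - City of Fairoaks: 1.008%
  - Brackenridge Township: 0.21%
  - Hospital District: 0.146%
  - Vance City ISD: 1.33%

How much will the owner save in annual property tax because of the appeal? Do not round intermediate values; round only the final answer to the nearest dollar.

Old assessed value = $1,072,000 × 0.542 = $581,024
New assessed value = $808,288 × 0.542 = $438,092.096
Combined rate = 0.01008 + 0.0021 + 0.00146 + 0.0133 = 0.02694
Old tax = $581,024 × 0.02694 = $15,652.78656
New tax = $438,092.096 × 0.02694 = $11,802.20106624
Reduction = $15,652.78656 − $11,802.20106624 = $3,850.58549376

$3,851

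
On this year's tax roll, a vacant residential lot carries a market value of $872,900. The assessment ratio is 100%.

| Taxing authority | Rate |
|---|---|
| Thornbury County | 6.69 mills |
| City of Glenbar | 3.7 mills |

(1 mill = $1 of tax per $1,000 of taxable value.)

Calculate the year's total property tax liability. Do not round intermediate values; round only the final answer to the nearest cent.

$9,069.43

Assessed value = $872,900 × 1 = $872,900
Thornbury County: $872,900 × 0.00669 = $5,839.701
City of Glenbar: $872,900 × 0.0037 = $3,229.73
Total = $5,839.701 + $3,229.73 = $9,069.431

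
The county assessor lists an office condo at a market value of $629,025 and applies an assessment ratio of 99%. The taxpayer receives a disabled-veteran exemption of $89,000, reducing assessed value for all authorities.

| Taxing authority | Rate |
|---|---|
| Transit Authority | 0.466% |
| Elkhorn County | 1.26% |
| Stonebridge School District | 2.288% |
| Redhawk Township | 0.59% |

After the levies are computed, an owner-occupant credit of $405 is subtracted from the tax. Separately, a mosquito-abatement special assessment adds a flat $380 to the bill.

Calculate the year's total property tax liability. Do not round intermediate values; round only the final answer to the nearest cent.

Assessed value = $629,025 × 0.99 = $622,734.75
Taxable value = $622,734.75 − $89,000 = $533,734.75
Transit Authority: $533,734.75 × 0.00466 = $2,487.203935
Elkhorn County: $533,734.75 × 0.0126 = $6,725.05785
Stonebridge School District: $533,734.75 × 0.02288 = $12,211.85108
Redhawk Township: $533,734.75 × 0.0059 = $3,149.035025
Levies subtotal = $24,573.14789
After credit = $24,573.14789 − $405 = $24,168.14789
Total = $24,168.14789 + $380 = $24,548.14789

$24,548.15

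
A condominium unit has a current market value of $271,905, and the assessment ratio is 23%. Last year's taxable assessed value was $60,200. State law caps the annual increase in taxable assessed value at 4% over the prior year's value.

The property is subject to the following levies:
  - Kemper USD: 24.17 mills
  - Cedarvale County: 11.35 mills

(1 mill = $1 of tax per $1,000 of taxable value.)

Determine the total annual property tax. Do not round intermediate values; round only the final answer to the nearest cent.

Uncapped assessed value = $271,905 × 0.23 = $62,538.15
Cap limit = $60,200 × 1.04 = $62,608
Taxable assessed value = min($62,538.15, $62,608) = $62,538.15 (cap does not bind)
Kemper USD: $62,538.15 × 0.02417 = $1,511.5470855
Cedarvale County: $62,538.15 × 0.01135 = $709.8080025
Total = $2,221.355088

$2,221.36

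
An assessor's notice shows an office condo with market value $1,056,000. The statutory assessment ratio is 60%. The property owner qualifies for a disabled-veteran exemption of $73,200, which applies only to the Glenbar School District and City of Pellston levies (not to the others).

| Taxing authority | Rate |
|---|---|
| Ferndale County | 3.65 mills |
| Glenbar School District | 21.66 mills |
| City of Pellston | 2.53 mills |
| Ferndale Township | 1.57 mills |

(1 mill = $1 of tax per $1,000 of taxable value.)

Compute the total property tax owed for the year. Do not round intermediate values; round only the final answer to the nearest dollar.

$16,863

Assessed value = $1,056,000 × 0.6 = $633,600
Ferndale County: $633,600 × 0.00365 = $2,312.64
Glenbar School District: ($633,600 − $73,200) × 0.02166 = $560,400 × 0.02166 = $12,138.264
City of Pellston: ($633,600 − $73,200) × 0.00253 = $560,400 × 0.00253 = $1,417.812
Ferndale Township: $633,600 × 0.00157 = $994.752
Total = $16,863.468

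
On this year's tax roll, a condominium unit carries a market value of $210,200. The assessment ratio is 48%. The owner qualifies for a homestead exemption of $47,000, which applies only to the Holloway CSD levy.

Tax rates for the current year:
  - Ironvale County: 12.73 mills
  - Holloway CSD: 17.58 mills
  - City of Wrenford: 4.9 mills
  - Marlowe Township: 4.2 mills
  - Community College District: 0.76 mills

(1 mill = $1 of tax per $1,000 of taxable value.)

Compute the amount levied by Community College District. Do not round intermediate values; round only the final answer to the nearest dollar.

$77

Assessed value = $210,200 × 0.48 = $100,896
Community College District taxable value = $100,896 (exemption does not apply)
Community College District levy = $100,896 × 0.00076 = $76.68096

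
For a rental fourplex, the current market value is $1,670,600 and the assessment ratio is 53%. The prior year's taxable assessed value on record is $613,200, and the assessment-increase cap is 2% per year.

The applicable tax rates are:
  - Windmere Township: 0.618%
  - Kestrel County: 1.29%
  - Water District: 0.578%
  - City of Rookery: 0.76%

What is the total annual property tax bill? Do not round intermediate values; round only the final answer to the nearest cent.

Uncapped assessed value = $1,670,600 × 0.53 = $885,418
Cap limit = $613,200 × 1.02 = $625,464
Taxable assessed value = min($885,418, $625,464) = $625,464 (cap binds)
Windmere Township: $625,464 × 0.00618 = $3,865.36752
Kestrel County: $625,464 × 0.0129 = $8,068.4856
Water District: $625,464 × 0.00578 = $3,615.18192
City of Rookery: $625,464 × 0.0076 = $4,753.5264
Total = $20,302.56144

$20,302.56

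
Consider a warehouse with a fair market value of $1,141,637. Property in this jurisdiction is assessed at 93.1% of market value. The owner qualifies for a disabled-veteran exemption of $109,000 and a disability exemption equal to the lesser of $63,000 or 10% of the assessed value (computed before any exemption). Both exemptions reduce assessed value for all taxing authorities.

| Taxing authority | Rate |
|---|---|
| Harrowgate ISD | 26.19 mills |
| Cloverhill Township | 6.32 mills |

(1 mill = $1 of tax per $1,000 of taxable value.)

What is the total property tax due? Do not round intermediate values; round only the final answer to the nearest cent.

$28,961.99

Assessed value = $1,141,637 × 0.931 = $1,062,864.047
Disability exemption = min($63,000, 10% × $1,062,864.047) = min($63,000, $106,286.4047) = $63,000 (dollar cap binds)
Taxable value = $1,062,864.047 − $109,000 − $63,000 = $890,864.047
Harrowgate ISD: $890,864.047 × 0.02619 = $23,331.72939093
Cloverhill Township: $890,864.047 × 0.00632 = $5,630.26077704
Total = $28,961.99016797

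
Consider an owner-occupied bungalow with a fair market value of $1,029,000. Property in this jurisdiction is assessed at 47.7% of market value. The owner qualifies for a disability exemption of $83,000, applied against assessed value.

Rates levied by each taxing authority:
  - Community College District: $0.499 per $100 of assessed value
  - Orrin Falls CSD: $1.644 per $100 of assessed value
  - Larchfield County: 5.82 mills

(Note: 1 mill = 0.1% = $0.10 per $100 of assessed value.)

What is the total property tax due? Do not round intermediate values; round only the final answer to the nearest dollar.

Assessed value = $1,029,000 × 0.477 = $490,833
Taxable value = $490,833 − $83,000 = $407,833
Community College District: $407,833 × 0.00499 = $2,035.08667
Orrin Falls CSD: $407,833 × 0.01644 = $6,704.77452
Larchfield County: $407,833 × 0.00582 = $2,373.58806
Total = $11,113.44925

$11,113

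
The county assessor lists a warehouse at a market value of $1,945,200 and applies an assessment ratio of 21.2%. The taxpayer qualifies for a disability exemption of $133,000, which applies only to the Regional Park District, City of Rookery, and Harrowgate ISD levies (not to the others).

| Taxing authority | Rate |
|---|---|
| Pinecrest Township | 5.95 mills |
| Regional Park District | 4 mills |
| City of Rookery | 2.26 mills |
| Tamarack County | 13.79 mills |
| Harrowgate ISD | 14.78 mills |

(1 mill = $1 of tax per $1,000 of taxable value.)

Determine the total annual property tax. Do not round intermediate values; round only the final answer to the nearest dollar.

Assessed value = $1,945,200 × 0.212 = $412,382.4
Pinecrest Township: $412,382.4 × 0.00595 = $2,453.67528
Regional Park District: ($412,382.4 − $133,000) × 0.004 = $279,382.4 × 0.004 = $1,117.5296
City of Rookery: ($412,382.4 − $133,000) × 0.00226 = $279,382.4 × 0.00226 = $631.404224
Tamarack County: $412,382.4 × 0.01379 = $5,686.753296
Harrowgate ISD: ($412,382.4 − $133,000) × 0.01478 = $279,382.4 × 0.01478 = $4,129.271872
Total = $14,018.634272

$14,019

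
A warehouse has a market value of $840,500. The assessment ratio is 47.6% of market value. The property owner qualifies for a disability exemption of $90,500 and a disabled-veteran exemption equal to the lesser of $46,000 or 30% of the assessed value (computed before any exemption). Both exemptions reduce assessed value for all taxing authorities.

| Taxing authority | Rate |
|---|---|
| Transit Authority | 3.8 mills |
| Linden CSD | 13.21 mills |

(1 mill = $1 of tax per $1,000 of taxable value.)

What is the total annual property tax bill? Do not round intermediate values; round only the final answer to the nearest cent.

$4,483.46

Assessed value = $840,500 × 0.476 = $400,078
Disabled-veteran exemption = min($46,000, 30% × $400,078) = min($46,000, $120,023.4) = $46,000 (dollar cap binds)
Taxable value = $400,078 − $90,500 − $46,000 = $263,578
Transit Authority: $263,578 × 0.0038 = $1,001.5964
Linden CSD: $263,578 × 0.01321 = $3,481.86538
Total = $4,483.46178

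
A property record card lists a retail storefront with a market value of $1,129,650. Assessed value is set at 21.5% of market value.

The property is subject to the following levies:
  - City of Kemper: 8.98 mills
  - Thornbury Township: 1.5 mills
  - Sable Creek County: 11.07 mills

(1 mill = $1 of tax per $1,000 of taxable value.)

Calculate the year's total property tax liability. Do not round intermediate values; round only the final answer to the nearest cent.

$5,233.95

Assessed value = $1,129,650 × 0.215 = $242,874.75
City of Kemper: $242,874.75 × 0.00898 = $2,181.015255
Thornbury Township: $242,874.75 × 0.0015 = $364.312125
Sable Creek County: $242,874.75 × 0.01107 = $2,688.6234825
Total = $2,181.015255 + $364.312125 + $2,688.6234825 = $5,233.9508625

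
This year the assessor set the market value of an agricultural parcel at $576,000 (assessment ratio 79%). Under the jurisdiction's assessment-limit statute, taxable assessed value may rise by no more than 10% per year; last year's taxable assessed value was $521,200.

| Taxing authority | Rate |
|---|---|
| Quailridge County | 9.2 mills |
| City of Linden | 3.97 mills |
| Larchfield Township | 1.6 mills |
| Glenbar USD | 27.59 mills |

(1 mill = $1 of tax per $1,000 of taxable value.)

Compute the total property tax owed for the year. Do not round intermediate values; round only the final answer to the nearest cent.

$19,275.49

Uncapped assessed value = $576,000 × 0.79 = $455,040
Cap limit = $521,200 × 1.1 = $573,320
Taxable assessed value = min($455,040, $573,320) = $455,040 (cap does not bind)
Quailridge County: $455,040 × 0.0092 = $4,186.368
City of Linden: $455,040 × 0.00397 = $1,806.5088
Larchfield Township: $455,040 × 0.0016 = $728.064
Glenbar USD: $455,040 × 0.02759 = $12,554.5536
Total = $19,275.4944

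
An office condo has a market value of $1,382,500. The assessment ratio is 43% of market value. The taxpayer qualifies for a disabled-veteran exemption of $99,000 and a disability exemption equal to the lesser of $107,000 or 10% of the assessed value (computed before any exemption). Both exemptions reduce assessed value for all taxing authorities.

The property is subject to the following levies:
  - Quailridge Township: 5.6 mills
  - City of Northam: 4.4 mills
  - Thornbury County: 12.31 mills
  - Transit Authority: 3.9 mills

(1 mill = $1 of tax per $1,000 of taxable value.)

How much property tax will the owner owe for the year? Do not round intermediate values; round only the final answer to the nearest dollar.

Assessed value = $1,382,500 × 0.43 = $594,475
Disability exemption = min($107,000, 10% × $594,475) = min($107,000, $59,447.5) = $59,447.5 (percentage binds)
Taxable value = $594,475 − $99,000 − $59,447.5 = $436,027.5
Quailridge Township: $436,027.5 × 0.0056 = $2,441.754
City of Northam: $436,027.5 × 0.0044 = $1,918.521
Thornbury County: $436,027.5 × 0.01231 = $5,367.498525
Transit Authority: $436,027.5 × 0.0039 = $1,700.50725
Total = $11,428.280775

$11,428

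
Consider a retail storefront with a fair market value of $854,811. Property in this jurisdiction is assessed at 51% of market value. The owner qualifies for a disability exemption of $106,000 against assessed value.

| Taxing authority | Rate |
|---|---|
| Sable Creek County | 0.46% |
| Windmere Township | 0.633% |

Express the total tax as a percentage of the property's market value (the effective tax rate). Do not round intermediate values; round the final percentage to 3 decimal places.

0.422%

Assessed value = $854,811 × 0.51 = $435,953.61
Taxable value = $435,953.61 − $106,000 = $329,953.61
Sable Creek County: $329,953.61 × 0.0046 = $1,517.786606
Windmere Township: $329,953.61 × 0.00633 = $2,088.6063513
Total tax = $3,606.3929573
Effective rate = $3,606.3929573 ÷ $854,811 = 0.422% of market value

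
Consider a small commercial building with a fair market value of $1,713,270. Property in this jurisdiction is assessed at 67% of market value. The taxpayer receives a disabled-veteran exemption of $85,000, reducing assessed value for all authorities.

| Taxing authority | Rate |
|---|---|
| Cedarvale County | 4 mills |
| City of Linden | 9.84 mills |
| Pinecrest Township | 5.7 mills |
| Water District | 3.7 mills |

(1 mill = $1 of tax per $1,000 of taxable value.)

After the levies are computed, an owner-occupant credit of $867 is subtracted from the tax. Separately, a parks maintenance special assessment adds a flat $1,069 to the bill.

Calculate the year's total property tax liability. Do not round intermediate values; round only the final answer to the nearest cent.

$24,903.58

Assessed value = $1,713,270 × 0.67 = $1,147,890.9
Taxable value = $1,147,890.9 − $85,000 = $1,062,890.9
Cedarvale County: $1,062,890.9 × 0.004 = $4,251.5636
City of Linden: $1,062,890.9 × 0.00984 = $10,458.846456
Pinecrest Township: $1,062,890.9 × 0.0057 = $6,058.47813
Water District: $1,062,890.9 × 0.0037 = $3,932.69633
Levies subtotal = $24,701.584516
After credit = $24,701.584516 − $867 = $23,834.584516
Total = $23,834.584516 + $1,069 = $24,903.584516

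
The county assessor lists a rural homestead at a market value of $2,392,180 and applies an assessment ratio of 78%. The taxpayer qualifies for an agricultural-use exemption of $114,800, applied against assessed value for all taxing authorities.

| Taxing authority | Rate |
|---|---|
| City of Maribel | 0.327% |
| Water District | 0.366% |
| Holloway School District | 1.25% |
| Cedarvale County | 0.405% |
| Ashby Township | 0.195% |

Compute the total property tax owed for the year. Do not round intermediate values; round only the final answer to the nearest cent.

Assessed value = $2,392,180 × 0.78 = $1,865,900.4
Taxable value = $1,865,900.4 − $114,800 = $1,751,100.4
City of Maribel: $1,751,100.4 × 0.00327 = $5,726.098308
Water District: $1,751,100.4 × 0.00366 = $6,409.027464
Holloway School District: $1,751,100.4 × 0.0125 = $21,888.755
Cedarvale County: $1,751,100.4 × 0.00405 = $7,091.95662
Ashby Township: $1,751,100.4 × 0.00195 = $3,414.64578
Total = $5,726.098308 + $6,409.027464 + $21,888.755 + $7,091.95662 + $3,414.64578 = $44,530.483172

$44,530.48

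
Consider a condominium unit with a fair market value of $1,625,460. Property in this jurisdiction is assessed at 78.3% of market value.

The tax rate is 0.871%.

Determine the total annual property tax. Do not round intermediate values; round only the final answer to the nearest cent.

$11,085.52

Assessed value = $1,625,460 × 0.783 = $1,272,735.18
Tax = $1,272,735.18 × 0.00871 = $11,085.5234178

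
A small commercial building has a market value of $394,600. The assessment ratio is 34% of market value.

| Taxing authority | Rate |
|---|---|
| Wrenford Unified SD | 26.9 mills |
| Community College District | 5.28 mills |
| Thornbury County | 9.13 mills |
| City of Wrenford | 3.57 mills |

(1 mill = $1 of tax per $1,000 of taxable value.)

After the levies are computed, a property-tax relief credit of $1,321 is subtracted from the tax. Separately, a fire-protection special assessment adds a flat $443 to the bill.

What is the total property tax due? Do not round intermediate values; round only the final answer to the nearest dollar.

Assessed value = $394,600 × 0.34 = $134,164
Wrenford Unified SD: $134,164 × 0.0269 = $3,609.0116
Community College District: $134,164 × 0.00528 = $708.38592
Thornbury County: $134,164 × 0.00913 = $1,224.91732
City of Wrenford: $134,164 × 0.00357 = $478.96548
Levies subtotal = $6,021.28032
After credit = $6,021.28032 − $1,321 = $4,700.28032
Total = $4,700.28032 + $443 = $5,143.28032

$5,143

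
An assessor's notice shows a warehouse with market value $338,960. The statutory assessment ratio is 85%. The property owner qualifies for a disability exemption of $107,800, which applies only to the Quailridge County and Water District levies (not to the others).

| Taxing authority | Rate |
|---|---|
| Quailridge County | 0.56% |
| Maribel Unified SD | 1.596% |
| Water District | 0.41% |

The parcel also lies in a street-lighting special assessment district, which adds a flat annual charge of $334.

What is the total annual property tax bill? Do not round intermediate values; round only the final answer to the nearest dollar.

$6,681

Assessed value = $338,960 × 0.85 = $288,116
Quailridge County: ($288,116 − $107,800) × 0.0056 = $180,316 × 0.0056 = $1,009.7696
Maribel Unified SD: $288,116 × 0.01596 = $4,598.33136
Water District: ($288,116 − $107,800) × 0.0041 = $180,316 × 0.0041 = $739.2956
Levies subtotal = $6,347.39656
Total = $6,347.39656 + $334 = $6,681.39656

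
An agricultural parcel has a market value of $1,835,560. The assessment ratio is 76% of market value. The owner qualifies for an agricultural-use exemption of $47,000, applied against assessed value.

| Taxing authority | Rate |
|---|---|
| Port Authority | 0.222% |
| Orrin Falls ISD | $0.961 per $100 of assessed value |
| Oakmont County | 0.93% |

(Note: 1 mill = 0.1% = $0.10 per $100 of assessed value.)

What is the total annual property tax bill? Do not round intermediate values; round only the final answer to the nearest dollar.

Assessed value = $1,835,560 × 0.76 = $1,395,025.6
Taxable value = $1,395,025.6 − $47,000 = $1,348,025.6
Port Authority: $1,348,025.6 × 0.00222 = $2,992.616832
Orrin Falls ISD: $1,348,025.6 × 0.00961 = $12,954.526016
Oakmont County: $1,348,025.6 × 0.0093 = $12,536.63808
Total = $28,483.780928

$28,484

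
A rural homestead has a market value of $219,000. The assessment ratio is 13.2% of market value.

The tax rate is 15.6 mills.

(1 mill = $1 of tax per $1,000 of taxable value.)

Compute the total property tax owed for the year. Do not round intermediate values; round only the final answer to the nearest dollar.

Assessed value = $219,000 × 0.132 = $28,908
Tax = $28,908 × 0.0156 = $450.9648

$451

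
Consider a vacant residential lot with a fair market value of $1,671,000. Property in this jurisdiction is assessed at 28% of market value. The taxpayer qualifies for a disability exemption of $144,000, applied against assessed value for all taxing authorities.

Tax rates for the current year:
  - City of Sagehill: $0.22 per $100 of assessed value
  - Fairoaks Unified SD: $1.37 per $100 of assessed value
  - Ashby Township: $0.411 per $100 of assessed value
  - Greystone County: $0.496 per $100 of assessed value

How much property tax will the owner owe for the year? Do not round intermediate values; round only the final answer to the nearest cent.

$8,087.28

Assessed value = $1,671,000 × 0.28 = $467,880
Taxable value = $467,880 − $144,000 = $323,880
City of Sagehill: $323,880 × 0.0022 = $712.536
Fairoaks Unified SD: $323,880 × 0.0137 = $4,437.156
Ashby Township: $323,880 × 0.00411 = $1,331.1468
Greystone County: $323,880 × 0.00496 = $1,606.4448
Total = $712.536 + $4,437.156 + $1,331.1468 + $1,606.4448 = $8,087.2836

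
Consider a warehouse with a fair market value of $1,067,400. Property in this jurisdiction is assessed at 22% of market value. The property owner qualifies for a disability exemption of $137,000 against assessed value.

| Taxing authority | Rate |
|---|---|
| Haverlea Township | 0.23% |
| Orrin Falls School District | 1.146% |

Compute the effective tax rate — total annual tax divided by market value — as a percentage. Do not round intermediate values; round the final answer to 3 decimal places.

Assessed value = $1,067,400 × 0.22 = $234,828
Taxable value = $234,828 − $137,000 = $97,828
Haverlea Township: $97,828 × 0.0023 = $225.0044
Orrin Falls School District: $97,828 × 0.01146 = $1,121.10888
Total tax = $1,346.11328
Effective rate = $1,346.11328 ÷ $1,067,400 = 0.126% of market value

0.126%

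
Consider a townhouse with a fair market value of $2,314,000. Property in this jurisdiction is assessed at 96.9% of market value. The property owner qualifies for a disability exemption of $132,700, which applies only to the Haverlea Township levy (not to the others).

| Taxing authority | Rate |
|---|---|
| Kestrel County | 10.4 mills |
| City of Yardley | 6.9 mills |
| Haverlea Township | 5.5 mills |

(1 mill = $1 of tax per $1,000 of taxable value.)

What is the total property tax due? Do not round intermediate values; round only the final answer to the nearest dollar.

$50,394

Assessed value = $2,314,000 × 0.969 = $2,242,266
Kestrel County: $2,242,266 × 0.0104 = $23,319.5664
City of Yardley: $2,242,266 × 0.0069 = $15,471.6354
Haverlea Township: ($2,242,266 − $132,700) × 0.0055 = $2,109,566 × 0.0055 = $11,602.613
Total = $50,393.8148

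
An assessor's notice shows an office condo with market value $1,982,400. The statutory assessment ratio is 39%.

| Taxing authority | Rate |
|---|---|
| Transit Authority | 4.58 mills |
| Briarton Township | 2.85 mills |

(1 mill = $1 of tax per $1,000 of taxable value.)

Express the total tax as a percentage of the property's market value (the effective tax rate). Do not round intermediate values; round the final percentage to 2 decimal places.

0.29%

Assessed value = $1,982,400 × 0.39 = $773,136
Transit Authority: $773,136 × 0.00458 = $3,540.96288
Briarton Township: $773,136 × 0.00285 = $2,203.4376
Total tax = $5,744.40048
Effective rate = $5,744.40048 ÷ $1,982,400 = 0.29% of market value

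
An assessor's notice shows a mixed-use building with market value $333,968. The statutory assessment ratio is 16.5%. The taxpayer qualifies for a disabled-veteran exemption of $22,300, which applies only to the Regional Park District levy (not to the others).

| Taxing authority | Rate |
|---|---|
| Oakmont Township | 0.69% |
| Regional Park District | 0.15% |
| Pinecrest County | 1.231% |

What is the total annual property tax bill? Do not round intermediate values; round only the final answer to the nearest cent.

$1,107.77

Assessed value = $333,968 × 0.165 = $55,104.72
Oakmont Township: $55,104.72 × 0.0069 = $380.222568
Regional Park District: ($55,104.72 − $22,300) × 0.0015 = $32,804.72 × 0.0015 = $49.20708
Pinecrest County: $55,104.72 × 0.01231 = $678.3391032
Total = $1,107.7687512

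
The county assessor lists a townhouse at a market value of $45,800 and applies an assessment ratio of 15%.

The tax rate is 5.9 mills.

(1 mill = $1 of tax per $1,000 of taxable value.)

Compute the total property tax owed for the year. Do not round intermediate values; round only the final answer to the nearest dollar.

$41

Assessed value = $45,800 × 0.15 = $6,870
Tax = $6,870 × 0.0059 = $40.533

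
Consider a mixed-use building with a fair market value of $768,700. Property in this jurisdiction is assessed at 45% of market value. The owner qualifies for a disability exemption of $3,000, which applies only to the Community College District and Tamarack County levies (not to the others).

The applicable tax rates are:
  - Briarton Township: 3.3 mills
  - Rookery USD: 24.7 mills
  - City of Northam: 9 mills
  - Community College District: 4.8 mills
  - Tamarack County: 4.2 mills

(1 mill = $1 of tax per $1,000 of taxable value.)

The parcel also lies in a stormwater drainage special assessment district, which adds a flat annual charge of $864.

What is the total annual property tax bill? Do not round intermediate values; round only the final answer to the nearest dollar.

$16,749

Assessed value = $768,700 × 0.45 = $345,915
Briarton Township: $345,915 × 0.0033 = $1,141.5195
Rookery USD: $345,915 × 0.0247 = $8,544.1005
City of Northam: $345,915 × 0.009 = $3,113.235
Community College District: ($345,915 − $3,000) × 0.0048 = $342,915 × 0.0048 = $1,645.992
Tamarack County: ($345,915 − $3,000) × 0.0042 = $342,915 × 0.0042 = $1,440.243
Levies subtotal = $15,885.09
Total = $15,885.09 + $864 = $16,749.09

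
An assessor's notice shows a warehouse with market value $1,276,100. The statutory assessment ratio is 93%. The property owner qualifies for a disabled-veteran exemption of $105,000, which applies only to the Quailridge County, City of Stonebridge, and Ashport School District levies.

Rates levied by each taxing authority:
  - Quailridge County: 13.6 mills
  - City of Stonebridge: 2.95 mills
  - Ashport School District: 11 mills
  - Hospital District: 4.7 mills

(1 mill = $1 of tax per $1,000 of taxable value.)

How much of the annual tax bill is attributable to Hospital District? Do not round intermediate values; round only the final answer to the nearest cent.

Assessed value = $1,276,100 × 0.93 = $1,186,773
Hospital District taxable value = $1,186,773 (exemption does not apply)
Hospital District levy = $1,186,773 × 0.0047 = $5,577.8331

$5,577.83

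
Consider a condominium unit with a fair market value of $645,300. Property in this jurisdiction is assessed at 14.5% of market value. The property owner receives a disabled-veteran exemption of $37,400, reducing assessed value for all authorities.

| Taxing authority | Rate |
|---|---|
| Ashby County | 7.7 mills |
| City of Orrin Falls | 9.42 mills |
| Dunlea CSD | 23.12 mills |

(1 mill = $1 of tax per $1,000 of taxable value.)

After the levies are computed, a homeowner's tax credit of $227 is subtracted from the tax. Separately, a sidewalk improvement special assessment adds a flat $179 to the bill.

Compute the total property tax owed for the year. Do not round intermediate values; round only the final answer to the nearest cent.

Assessed value = $645,300 × 0.145 = $93,568.5
Taxable value = $93,568.5 − $37,400 = $56,168.5
Ashby County: $56,168.5 × 0.0077 = $432.49745
City of Orrin Falls: $56,168.5 × 0.00942 = $529.10727
Dunlea CSD: $56,168.5 × 0.02312 = $1,298.61572
Levies subtotal = $2,260.22044
After credit = $2,260.22044 − $227 = $2,033.22044
Total = $2,033.22044 + $179 = $2,212.22044

$2,212.22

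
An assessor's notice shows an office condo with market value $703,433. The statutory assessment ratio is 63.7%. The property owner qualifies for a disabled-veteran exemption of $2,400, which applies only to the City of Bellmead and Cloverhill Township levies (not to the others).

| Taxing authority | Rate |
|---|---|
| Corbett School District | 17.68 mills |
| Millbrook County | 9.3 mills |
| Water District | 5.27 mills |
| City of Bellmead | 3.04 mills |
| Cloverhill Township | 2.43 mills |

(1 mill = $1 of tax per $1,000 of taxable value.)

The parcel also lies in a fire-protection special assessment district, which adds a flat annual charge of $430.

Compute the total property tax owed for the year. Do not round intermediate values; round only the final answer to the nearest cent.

Assessed value = $703,433 × 0.637 = $448,086.821
Corbett School District: $448,086.821 × 0.01768 = $7,922.17499528
Millbrook County: $448,086.821 × 0.0093 = $4,167.2074353
Water District: $448,086.821 × 0.00527 = $2,361.41754667
City of Bellmead: ($448,086.821 − $2,400) × 0.00304 = $445,686.821 × 0.00304 = $1,354.88793584
Cloverhill Township: ($448,086.821 − $2,400) × 0.00243 = $445,686.821 × 0.00243 = $1,083.01897503
Levies subtotal = $16,888.70688812
Total = $16,888.70688812 + $430 = $17,318.70688812

$17,318.71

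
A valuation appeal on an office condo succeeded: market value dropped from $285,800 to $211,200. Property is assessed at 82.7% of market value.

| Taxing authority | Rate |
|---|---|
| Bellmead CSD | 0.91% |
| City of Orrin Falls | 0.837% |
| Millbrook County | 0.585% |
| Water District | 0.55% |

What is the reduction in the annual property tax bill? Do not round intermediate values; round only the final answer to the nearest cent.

$1,778.03

Old assessed value = $285,800 × 0.827 = $236,356.6
New assessed value = $211,200 × 0.827 = $174,662.4
Combined rate = 0.0091 + 0.00837 + 0.00585 + 0.0055 = 0.02882
Old tax = $236,356.6 × 0.02882 = $6,811.797212
New tax = $174,662.4 × 0.02882 = $5,033.770368
Reduction = $6,811.797212 − $5,033.770368 = $1,778.026844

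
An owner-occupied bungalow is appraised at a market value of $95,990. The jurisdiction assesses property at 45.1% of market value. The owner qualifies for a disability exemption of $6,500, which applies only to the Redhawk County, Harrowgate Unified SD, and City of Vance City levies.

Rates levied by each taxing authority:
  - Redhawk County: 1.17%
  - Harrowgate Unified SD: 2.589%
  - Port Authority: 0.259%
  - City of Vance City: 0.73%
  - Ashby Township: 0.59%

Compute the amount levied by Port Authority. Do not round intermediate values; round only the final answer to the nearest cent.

Assessed value = $95,990 × 0.451 = $43,291.49
Port Authority taxable value = $43,291.49 (exemption does not apply)
Port Authority levy = $43,291.49 × 0.00259 = $112.1249591

$112.12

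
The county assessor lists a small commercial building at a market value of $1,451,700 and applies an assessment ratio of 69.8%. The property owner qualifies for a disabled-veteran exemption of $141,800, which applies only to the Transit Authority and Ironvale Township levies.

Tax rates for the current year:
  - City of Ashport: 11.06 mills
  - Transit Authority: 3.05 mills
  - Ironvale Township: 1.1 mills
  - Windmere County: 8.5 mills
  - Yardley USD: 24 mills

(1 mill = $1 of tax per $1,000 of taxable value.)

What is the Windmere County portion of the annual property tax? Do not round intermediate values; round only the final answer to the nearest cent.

$8,612.94

Assessed value = $1,451,700 × 0.698 = $1,013,286.6
Windmere County taxable value = $1,013,286.6 (exemption does not apply)
Windmere County levy = $1,013,286.6 × 0.0085 = $8,612.9361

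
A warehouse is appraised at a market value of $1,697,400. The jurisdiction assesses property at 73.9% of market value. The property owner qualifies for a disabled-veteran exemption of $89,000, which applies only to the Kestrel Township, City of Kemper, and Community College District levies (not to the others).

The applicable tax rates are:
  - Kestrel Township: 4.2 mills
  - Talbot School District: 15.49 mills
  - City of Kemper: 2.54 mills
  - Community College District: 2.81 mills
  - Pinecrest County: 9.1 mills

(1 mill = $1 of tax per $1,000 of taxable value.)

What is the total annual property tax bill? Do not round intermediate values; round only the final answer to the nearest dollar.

Assessed value = $1,697,400 × 0.739 = $1,254,378.6
Kestrel Township: ($1,254,378.6 − $89,000) × 0.0042 = $1,165,378.6 × 0.0042 = $4,894.59012
Talbot School District: $1,254,378.6 × 0.01549 = $19,430.324514
City of Kemper: ($1,254,378.6 − $89,000) × 0.00254 = $1,165,378.6 × 0.00254 = $2,960.061644
Community College District: ($1,254,378.6 − $89,000) × 0.00281 = $1,165,378.6 × 0.00281 = $3,274.713866
Pinecrest County: $1,254,378.6 × 0.0091 = $11,414.84526
Total = $41,974.535404

$41,975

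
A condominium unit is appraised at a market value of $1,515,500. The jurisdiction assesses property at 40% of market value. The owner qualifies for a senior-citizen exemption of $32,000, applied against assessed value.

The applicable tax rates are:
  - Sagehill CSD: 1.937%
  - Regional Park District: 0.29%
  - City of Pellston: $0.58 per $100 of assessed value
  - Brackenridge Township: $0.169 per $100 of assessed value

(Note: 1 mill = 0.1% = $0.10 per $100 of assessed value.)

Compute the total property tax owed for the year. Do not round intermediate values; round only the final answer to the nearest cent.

Assessed value = $1,515,500 × 0.4 = $606,200
Taxable value = $606,200 − $32,000 = $574,200
Sagehill CSD: $574,200 × 0.01937 = $11,122.254
Regional Park District: $574,200 × 0.0029 = $1,665.18
City of Pellston: $574,200 × 0.0058 = $3,330.36
Brackenridge Township: $574,200 × 0.00169 = $970.398
Total = $17,088.192

$17,088.19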